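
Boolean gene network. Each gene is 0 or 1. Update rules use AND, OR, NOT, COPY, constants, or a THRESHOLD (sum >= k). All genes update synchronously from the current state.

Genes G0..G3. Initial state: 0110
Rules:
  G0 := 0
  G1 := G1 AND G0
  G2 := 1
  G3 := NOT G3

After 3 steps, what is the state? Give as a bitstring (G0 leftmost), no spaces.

Step 1: G0=0(const) G1=G1&G0=1&0=0 G2=1(const) G3=NOT G3=NOT 0=1 -> 0011
Step 2: G0=0(const) G1=G1&G0=0&0=0 G2=1(const) G3=NOT G3=NOT 1=0 -> 0010
Step 3: G0=0(const) G1=G1&G0=0&0=0 G2=1(const) G3=NOT G3=NOT 0=1 -> 0011

0011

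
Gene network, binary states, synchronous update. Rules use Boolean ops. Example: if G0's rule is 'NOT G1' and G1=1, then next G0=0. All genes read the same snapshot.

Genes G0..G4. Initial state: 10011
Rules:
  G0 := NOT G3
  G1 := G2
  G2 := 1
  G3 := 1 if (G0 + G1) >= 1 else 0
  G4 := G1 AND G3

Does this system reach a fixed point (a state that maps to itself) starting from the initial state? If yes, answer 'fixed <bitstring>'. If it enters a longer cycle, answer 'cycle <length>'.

Answer: fixed 01111

Derivation:
Step 0: 10011
Step 1: G0=NOT G3=NOT 1=0 G1=G2=0 G2=1(const) G3=(1+0>=1)=1 G4=G1&G3=0&1=0 -> 00110
Step 2: G0=NOT G3=NOT 1=0 G1=G2=1 G2=1(const) G3=(0+0>=1)=0 G4=G1&G3=0&1=0 -> 01100
Step 3: G0=NOT G3=NOT 0=1 G1=G2=1 G2=1(const) G3=(0+1>=1)=1 G4=G1&G3=1&0=0 -> 11110
Step 4: G0=NOT G3=NOT 1=0 G1=G2=1 G2=1(const) G3=(1+1>=1)=1 G4=G1&G3=1&1=1 -> 01111
Step 5: G0=NOT G3=NOT 1=0 G1=G2=1 G2=1(const) G3=(0+1>=1)=1 G4=G1&G3=1&1=1 -> 01111
Fixed point reached at step 4: 01111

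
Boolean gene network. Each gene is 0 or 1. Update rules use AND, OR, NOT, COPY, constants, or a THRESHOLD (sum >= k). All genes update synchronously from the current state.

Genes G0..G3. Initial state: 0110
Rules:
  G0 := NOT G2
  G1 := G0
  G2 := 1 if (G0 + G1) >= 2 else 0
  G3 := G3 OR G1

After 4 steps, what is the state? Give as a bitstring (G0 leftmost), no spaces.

Step 1: G0=NOT G2=NOT 1=0 G1=G0=0 G2=(0+1>=2)=0 G3=G3|G1=0|1=1 -> 0001
Step 2: G0=NOT G2=NOT 0=1 G1=G0=0 G2=(0+0>=2)=0 G3=G3|G1=1|0=1 -> 1001
Step 3: G0=NOT G2=NOT 0=1 G1=G0=1 G2=(1+0>=2)=0 G3=G3|G1=1|0=1 -> 1101
Step 4: G0=NOT G2=NOT 0=1 G1=G0=1 G2=(1+1>=2)=1 G3=G3|G1=1|1=1 -> 1111

1111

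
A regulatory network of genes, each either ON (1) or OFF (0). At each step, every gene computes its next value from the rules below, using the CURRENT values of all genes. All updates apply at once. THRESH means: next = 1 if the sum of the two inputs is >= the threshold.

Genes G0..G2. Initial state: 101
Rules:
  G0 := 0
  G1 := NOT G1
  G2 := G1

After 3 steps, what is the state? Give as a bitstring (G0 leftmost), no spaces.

Step 1: G0=0(const) G1=NOT G1=NOT 0=1 G2=G1=0 -> 010
Step 2: G0=0(const) G1=NOT G1=NOT 1=0 G2=G1=1 -> 001
Step 3: G0=0(const) G1=NOT G1=NOT 0=1 G2=G1=0 -> 010

010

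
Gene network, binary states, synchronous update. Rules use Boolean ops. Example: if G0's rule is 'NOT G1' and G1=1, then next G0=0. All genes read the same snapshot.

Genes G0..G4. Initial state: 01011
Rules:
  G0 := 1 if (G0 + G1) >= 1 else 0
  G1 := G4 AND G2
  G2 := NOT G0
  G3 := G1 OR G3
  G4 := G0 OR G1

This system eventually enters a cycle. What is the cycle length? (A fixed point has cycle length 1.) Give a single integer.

Answer: 1

Derivation:
Step 0: 01011
Step 1: G0=(0+1>=1)=1 G1=G4&G2=1&0=0 G2=NOT G0=NOT 0=1 G3=G1|G3=1|1=1 G4=G0|G1=0|1=1 -> 10111
Step 2: G0=(1+0>=1)=1 G1=G4&G2=1&1=1 G2=NOT G0=NOT 1=0 G3=G1|G3=0|1=1 G4=G0|G1=1|0=1 -> 11011
Step 3: G0=(1+1>=1)=1 G1=G4&G2=1&0=0 G2=NOT G0=NOT 1=0 G3=G1|G3=1|1=1 G4=G0|G1=1|1=1 -> 10011
Step 4: G0=(1+0>=1)=1 G1=G4&G2=1&0=0 G2=NOT G0=NOT 1=0 G3=G1|G3=0|1=1 G4=G0|G1=1|0=1 -> 10011
State from step 4 equals state from step 3 -> cycle length 1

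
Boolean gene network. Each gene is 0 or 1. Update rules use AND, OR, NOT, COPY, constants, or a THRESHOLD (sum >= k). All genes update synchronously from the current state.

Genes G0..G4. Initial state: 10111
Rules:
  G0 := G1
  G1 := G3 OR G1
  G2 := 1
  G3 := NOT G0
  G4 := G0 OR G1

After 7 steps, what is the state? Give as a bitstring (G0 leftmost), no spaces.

Step 1: G0=G1=0 G1=G3|G1=1|0=1 G2=1(const) G3=NOT G0=NOT 1=0 G4=G0|G1=1|0=1 -> 01101
Step 2: G0=G1=1 G1=G3|G1=0|1=1 G2=1(const) G3=NOT G0=NOT 0=1 G4=G0|G1=0|1=1 -> 11111
Step 3: G0=G1=1 G1=G3|G1=1|1=1 G2=1(const) G3=NOT G0=NOT 1=0 G4=G0|G1=1|1=1 -> 11101
Step 4: G0=G1=1 G1=G3|G1=0|1=1 G2=1(const) G3=NOT G0=NOT 1=0 G4=G0|G1=1|1=1 -> 11101
Step 5: G0=G1=1 G1=G3|G1=0|1=1 G2=1(const) G3=NOT G0=NOT 1=0 G4=G0|G1=1|1=1 -> 11101
Step 6: G0=G1=1 G1=G3|G1=0|1=1 G2=1(const) G3=NOT G0=NOT 1=0 G4=G0|G1=1|1=1 -> 11101
Step 7: G0=G1=1 G1=G3|G1=0|1=1 G2=1(const) G3=NOT G0=NOT 1=0 G4=G0|G1=1|1=1 -> 11101

11101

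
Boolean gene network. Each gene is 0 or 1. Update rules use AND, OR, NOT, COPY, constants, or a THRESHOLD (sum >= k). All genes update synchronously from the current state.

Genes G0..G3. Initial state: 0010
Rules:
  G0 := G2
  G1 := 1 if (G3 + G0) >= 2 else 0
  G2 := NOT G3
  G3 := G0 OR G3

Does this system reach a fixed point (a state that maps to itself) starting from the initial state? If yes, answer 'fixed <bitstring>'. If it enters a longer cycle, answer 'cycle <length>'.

Step 0: 0010
Step 1: G0=G2=1 G1=(0+0>=2)=0 G2=NOT G3=NOT 0=1 G3=G0|G3=0|0=0 -> 1010
Step 2: G0=G2=1 G1=(0+1>=2)=0 G2=NOT G3=NOT 0=1 G3=G0|G3=1|0=1 -> 1011
Step 3: G0=G2=1 G1=(1+1>=2)=1 G2=NOT G3=NOT 1=0 G3=G0|G3=1|1=1 -> 1101
Step 4: G0=G2=0 G1=(1+1>=2)=1 G2=NOT G3=NOT 1=0 G3=G0|G3=1|1=1 -> 0101
Step 5: G0=G2=0 G1=(1+0>=2)=0 G2=NOT G3=NOT 1=0 G3=G0|G3=0|1=1 -> 0001
Step 6: G0=G2=0 G1=(1+0>=2)=0 G2=NOT G3=NOT 1=0 G3=G0|G3=0|1=1 -> 0001
Fixed point reached at step 5: 0001

Answer: fixed 0001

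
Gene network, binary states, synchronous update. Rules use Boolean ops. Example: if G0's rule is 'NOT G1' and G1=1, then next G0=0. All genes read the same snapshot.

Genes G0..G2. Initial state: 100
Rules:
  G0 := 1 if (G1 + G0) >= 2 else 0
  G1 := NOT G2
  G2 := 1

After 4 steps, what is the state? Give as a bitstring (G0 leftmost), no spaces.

Step 1: G0=(0+1>=2)=0 G1=NOT G2=NOT 0=1 G2=1(const) -> 011
Step 2: G0=(1+0>=2)=0 G1=NOT G2=NOT 1=0 G2=1(const) -> 001
Step 3: G0=(0+0>=2)=0 G1=NOT G2=NOT 1=0 G2=1(const) -> 001
Step 4: G0=(0+0>=2)=0 G1=NOT G2=NOT 1=0 G2=1(const) -> 001

001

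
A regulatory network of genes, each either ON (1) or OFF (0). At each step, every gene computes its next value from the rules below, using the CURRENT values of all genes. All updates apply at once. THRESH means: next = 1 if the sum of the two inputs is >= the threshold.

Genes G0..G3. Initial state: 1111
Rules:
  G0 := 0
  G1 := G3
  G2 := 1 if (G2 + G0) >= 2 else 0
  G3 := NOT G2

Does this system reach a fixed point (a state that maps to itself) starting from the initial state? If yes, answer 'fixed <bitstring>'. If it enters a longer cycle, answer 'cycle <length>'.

Step 0: 1111
Step 1: G0=0(const) G1=G3=1 G2=(1+1>=2)=1 G3=NOT G2=NOT 1=0 -> 0110
Step 2: G0=0(const) G1=G3=0 G2=(1+0>=2)=0 G3=NOT G2=NOT 1=0 -> 0000
Step 3: G0=0(const) G1=G3=0 G2=(0+0>=2)=0 G3=NOT G2=NOT 0=1 -> 0001
Step 4: G0=0(const) G1=G3=1 G2=(0+0>=2)=0 G3=NOT G2=NOT 0=1 -> 0101
Step 5: G0=0(const) G1=G3=1 G2=(0+0>=2)=0 G3=NOT G2=NOT 0=1 -> 0101
Fixed point reached at step 4: 0101

Answer: fixed 0101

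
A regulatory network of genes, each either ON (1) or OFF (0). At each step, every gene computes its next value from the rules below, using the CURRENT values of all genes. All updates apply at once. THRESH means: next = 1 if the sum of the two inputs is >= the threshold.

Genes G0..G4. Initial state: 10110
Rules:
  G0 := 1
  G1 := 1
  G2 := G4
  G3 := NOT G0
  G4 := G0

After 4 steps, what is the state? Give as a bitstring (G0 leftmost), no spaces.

Step 1: G0=1(const) G1=1(const) G2=G4=0 G3=NOT G0=NOT 1=0 G4=G0=1 -> 11001
Step 2: G0=1(const) G1=1(const) G2=G4=1 G3=NOT G0=NOT 1=0 G4=G0=1 -> 11101
Step 3: G0=1(const) G1=1(const) G2=G4=1 G3=NOT G0=NOT 1=0 G4=G0=1 -> 11101
Step 4: G0=1(const) G1=1(const) G2=G4=1 G3=NOT G0=NOT 1=0 G4=G0=1 -> 11101

11101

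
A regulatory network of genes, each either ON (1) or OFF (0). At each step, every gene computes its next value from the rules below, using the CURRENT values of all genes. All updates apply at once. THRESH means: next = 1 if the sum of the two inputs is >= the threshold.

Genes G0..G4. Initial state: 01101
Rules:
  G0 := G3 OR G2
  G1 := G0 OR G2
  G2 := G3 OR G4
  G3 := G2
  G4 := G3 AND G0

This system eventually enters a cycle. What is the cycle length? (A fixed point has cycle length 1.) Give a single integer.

Answer: 1

Derivation:
Step 0: 01101
Step 1: G0=G3|G2=0|1=1 G1=G0|G2=0|1=1 G2=G3|G4=0|1=1 G3=G2=1 G4=G3&G0=0&0=0 -> 11110
Step 2: G0=G3|G2=1|1=1 G1=G0|G2=1|1=1 G2=G3|G4=1|0=1 G3=G2=1 G4=G3&G0=1&1=1 -> 11111
Step 3: G0=G3|G2=1|1=1 G1=G0|G2=1|1=1 G2=G3|G4=1|1=1 G3=G2=1 G4=G3&G0=1&1=1 -> 11111
State from step 3 equals state from step 2 -> cycle length 1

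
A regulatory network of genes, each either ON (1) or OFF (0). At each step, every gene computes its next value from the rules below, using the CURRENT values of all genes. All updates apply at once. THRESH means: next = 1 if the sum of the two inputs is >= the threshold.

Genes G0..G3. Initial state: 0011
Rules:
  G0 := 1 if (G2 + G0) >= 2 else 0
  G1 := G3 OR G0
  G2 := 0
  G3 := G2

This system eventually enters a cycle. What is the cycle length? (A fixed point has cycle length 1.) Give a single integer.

Step 0: 0011
Step 1: G0=(1+0>=2)=0 G1=G3|G0=1|0=1 G2=0(const) G3=G2=1 -> 0101
Step 2: G0=(0+0>=2)=0 G1=G3|G0=1|0=1 G2=0(const) G3=G2=0 -> 0100
Step 3: G0=(0+0>=2)=0 G1=G3|G0=0|0=0 G2=0(const) G3=G2=0 -> 0000
Step 4: G0=(0+0>=2)=0 G1=G3|G0=0|0=0 G2=0(const) G3=G2=0 -> 0000
State from step 4 equals state from step 3 -> cycle length 1

Answer: 1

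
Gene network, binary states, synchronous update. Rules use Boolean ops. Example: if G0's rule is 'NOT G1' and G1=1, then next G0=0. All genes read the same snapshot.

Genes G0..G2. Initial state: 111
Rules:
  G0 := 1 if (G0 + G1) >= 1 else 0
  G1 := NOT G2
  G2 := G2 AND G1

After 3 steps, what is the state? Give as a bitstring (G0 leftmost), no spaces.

Step 1: G0=(1+1>=1)=1 G1=NOT G2=NOT 1=0 G2=G2&G1=1&1=1 -> 101
Step 2: G0=(1+0>=1)=1 G1=NOT G2=NOT 1=0 G2=G2&G1=1&0=0 -> 100
Step 3: G0=(1+0>=1)=1 G1=NOT G2=NOT 0=1 G2=G2&G1=0&0=0 -> 110

110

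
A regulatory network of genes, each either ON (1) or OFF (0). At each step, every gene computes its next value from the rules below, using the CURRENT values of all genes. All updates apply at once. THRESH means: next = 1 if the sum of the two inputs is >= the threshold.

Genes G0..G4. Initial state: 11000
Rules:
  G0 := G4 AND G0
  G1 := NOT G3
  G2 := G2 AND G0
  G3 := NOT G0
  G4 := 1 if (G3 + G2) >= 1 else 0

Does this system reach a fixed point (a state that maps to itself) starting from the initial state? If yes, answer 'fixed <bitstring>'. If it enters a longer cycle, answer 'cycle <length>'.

Step 0: 11000
Step 1: G0=G4&G0=0&1=0 G1=NOT G3=NOT 0=1 G2=G2&G0=0&1=0 G3=NOT G0=NOT 1=0 G4=(0+0>=1)=0 -> 01000
Step 2: G0=G4&G0=0&0=0 G1=NOT G3=NOT 0=1 G2=G2&G0=0&0=0 G3=NOT G0=NOT 0=1 G4=(0+0>=1)=0 -> 01010
Step 3: G0=G4&G0=0&0=0 G1=NOT G3=NOT 1=0 G2=G2&G0=0&0=0 G3=NOT G0=NOT 0=1 G4=(1+0>=1)=1 -> 00011
Step 4: G0=G4&G0=1&0=0 G1=NOT G3=NOT 1=0 G2=G2&G0=0&0=0 G3=NOT G0=NOT 0=1 G4=(1+0>=1)=1 -> 00011
Fixed point reached at step 3: 00011

Answer: fixed 00011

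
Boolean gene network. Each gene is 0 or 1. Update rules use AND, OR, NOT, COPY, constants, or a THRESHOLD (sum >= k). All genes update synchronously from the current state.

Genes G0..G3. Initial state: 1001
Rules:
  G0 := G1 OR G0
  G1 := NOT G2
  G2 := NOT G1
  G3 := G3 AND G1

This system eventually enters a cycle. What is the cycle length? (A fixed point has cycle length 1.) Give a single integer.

Step 0: 1001
Step 1: G0=G1|G0=0|1=1 G1=NOT G2=NOT 0=1 G2=NOT G1=NOT 0=1 G3=G3&G1=1&0=0 -> 1110
Step 2: G0=G1|G0=1|1=1 G1=NOT G2=NOT 1=0 G2=NOT G1=NOT 1=0 G3=G3&G1=0&1=0 -> 1000
Step 3: G0=G1|G0=0|1=1 G1=NOT G2=NOT 0=1 G2=NOT G1=NOT 0=1 G3=G3&G1=0&0=0 -> 1110
State from step 3 equals state from step 1 -> cycle length 2

Answer: 2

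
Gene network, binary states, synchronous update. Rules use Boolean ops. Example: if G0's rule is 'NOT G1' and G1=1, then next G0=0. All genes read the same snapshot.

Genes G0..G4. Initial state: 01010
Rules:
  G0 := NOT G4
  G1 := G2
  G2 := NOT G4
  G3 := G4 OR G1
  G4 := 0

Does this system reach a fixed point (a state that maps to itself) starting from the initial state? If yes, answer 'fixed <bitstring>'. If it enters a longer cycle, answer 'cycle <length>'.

Step 0: 01010
Step 1: G0=NOT G4=NOT 0=1 G1=G2=0 G2=NOT G4=NOT 0=1 G3=G4|G1=0|1=1 G4=0(const) -> 10110
Step 2: G0=NOT G4=NOT 0=1 G1=G2=1 G2=NOT G4=NOT 0=1 G3=G4|G1=0|0=0 G4=0(const) -> 11100
Step 3: G0=NOT G4=NOT 0=1 G1=G2=1 G2=NOT G4=NOT 0=1 G3=G4|G1=0|1=1 G4=0(const) -> 11110
Step 4: G0=NOT G4=NOT 0=1 G1=G2=1 G2=NOT G4=NOT 0=1 G3=G4|G1=0|1=1 G4=0(const) -> 11110
Fixed point reached at step 3: 11110

Answer: fixed 11110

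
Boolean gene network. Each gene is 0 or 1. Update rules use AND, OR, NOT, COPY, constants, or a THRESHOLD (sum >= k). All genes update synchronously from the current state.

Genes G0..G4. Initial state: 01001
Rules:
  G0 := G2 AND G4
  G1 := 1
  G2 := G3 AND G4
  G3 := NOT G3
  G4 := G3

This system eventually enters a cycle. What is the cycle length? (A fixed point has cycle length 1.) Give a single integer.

Answer: 2

Derivation:
Step 0: 01001
Step 1: G0=G2&G4=0&1=0 G1=1(const) G2=G3&G4=0&1=0 G3=NOT G3=NOT 0=1 G4=G3=0 -> 01010
Step 2: G0=G2&G4=0&0=0 G1=1(const) G2=G3&G4=1&0=0 G3=NOT G3=NOT 1=0 G4=G3=1 -> 01001
State from step 2 equals state from step 0 -> cycle length 2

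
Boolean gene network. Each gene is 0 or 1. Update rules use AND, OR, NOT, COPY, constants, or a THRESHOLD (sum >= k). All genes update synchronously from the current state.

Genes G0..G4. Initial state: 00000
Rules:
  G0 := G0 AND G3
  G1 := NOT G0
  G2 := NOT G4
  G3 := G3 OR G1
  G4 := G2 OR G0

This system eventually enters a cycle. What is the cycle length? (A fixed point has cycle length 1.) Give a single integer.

Step 0: 00000
Step 1: G0=G0&G3=0&0=0 G1=NOT G0=NOT 0=1 G2=NOT G4=NOT 0=1 G3=G3|G1=0|0=0 G4=G2|G0=0|0=0 -> 01100
Step 2: G0=G0&G3=0&0=0 G1=NOT G0=NOT 0=1 G2=NOT G4=NOT 0=1 G3=G3|G1=0|1=1 G4=G2|G0=1|0=1 -> 01111
Step 3: G0=G0&G3=0&1=0 G1=NOT G0=NOT 0=1 G2=NOT G4=NOT 1=0 G3=G3|G1=1|1=1 G4=G2|G0=1|0=1 -> 01011
Step 4: G0=G0&G3=0&1=0 G1=NOT G0=NOT 0=1 G2=NOT G4=NOT 1=0 G3=G3|G1=1|1=1 G4=G2|G0=0|0=0 -> 01010
Step 5: G0=G0&G3=0&1=0 G1=NOT G0=NOT 0=1 G2=NOT G4=NOT 0=1 G3=G3|G1=1|1=1 G4=G2|G0=0|0=0 -> 01110
Step 6: G0=G0&G3=0&1=0 G1=NOT G0=NOT 0=1 G2=NOT G4=NOT 0=1 G3=G3|G1=1|1=1 G4=G2|G0=1|0=1 -> 01111
State from step 6 equals state from step 2 -> cycle length 4

Answer: 4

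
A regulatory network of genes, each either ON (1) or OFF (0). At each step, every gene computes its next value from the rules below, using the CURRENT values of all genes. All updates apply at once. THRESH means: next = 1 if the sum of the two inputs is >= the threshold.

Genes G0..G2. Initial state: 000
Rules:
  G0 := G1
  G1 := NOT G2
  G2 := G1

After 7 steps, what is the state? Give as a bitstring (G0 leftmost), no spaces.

Step 1: G0=G1=0 G1=NOT G2=NOT 0=1 G2=G1=0 -> 010
Step 2: G0=G1=1 G1=NOT G2=NOT 0=1 G2=G1=1 -> 111
Step 3: G0=G1=1 G1=NOT G2=NOT 1=0 G2=G1=1 -> 101
Step 4: G0=G1=0 G1=NOT G2=NOT 1=0 G2=G1=0 -> 000
Step 5: G0=G1=0 G1=NOT G2=NOT 0=1 G2=G1=0 -> 010
Step 6: G0=G1=1 G1=NOT G2=NOT 0=1 G2=G1=1 -> 111
Step 7: G0=G1=1 G1=NOT G2=NOT 1=0 G2=G1=1 -> 101

101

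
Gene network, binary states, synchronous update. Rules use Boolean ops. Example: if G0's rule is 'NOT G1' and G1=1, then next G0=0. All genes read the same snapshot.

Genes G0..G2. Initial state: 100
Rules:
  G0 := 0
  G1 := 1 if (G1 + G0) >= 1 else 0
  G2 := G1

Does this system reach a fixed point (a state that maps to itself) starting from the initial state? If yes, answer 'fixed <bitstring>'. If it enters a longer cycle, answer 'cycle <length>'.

Answer: fixed 011

Derivation:
Step 0: 100
Step 1: G0=0(const) G1=(0+1>=1)=1 G2=G1=0 -> 010
Step 2: G0=0(const) G1=(1+0>=1)=1 G2=G1=1 -> 011
Step 3: G0=0(const) G1=(1+0>=1)=1 G2=G1=1 -> 011
Fixed point reached at step 2: 011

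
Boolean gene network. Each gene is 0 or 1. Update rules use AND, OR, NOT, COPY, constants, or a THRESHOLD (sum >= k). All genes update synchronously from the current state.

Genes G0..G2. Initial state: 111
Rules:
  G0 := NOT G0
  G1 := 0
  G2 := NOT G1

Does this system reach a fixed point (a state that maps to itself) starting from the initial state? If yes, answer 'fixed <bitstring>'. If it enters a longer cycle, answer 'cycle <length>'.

Step 0: 111
Step 1: G0=NOT G0=NOT 1=0 G1=0(const) G2=NOT G1=NOT 1=0 -> 000
Step 2: G0=NOT G0=NOT 0=1 G1=0(const) G2=NOT G1=NOT 0=1 -> 101
Step 3: G0=NOT G0=NOT 1=0 G1=0(const) G2=NOT G1=NOT 0=1 -> 001
Step 4: G0=NOT G0=NOT 0=1 G1=0(const) G2=NOT G1=NOT 0=1 -> 101
Cycle of length 2 starting at step 2 -> no fixed point

Answer: cycle 2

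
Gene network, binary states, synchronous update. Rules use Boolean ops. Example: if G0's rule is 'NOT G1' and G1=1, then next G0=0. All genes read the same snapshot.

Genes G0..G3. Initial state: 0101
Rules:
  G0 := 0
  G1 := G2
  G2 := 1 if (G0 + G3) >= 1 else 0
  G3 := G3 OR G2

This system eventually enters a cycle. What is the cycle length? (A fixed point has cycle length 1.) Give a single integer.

Step 0: 0101
Step 1: G0=0(const) G1=G2=0 G2=(0+1>=1)=1 G3=G3|G2=1|0=1 -> 0011
Step 2: G0=0(const) G1=G2=1 G2=(0+1>=1)=1 G3=G3|G2=1|1=1 -> 0111
Step 3: G0=0(const) G1=G2=1 G2=(0+1>=1)=1 G3=G3|G2=1|1=1 -> 0111
State from step 3 equals state from step 2 -> cycle length 1

Answer: 1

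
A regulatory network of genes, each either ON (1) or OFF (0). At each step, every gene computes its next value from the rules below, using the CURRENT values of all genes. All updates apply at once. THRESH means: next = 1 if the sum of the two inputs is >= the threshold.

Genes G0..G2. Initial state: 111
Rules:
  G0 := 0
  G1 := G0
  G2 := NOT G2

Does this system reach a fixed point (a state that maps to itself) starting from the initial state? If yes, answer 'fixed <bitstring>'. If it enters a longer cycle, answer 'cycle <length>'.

Answer: cycle 2

Derivation:
Step 0: 111
Step 1: G0=0(const) G1=G0=1 G2=NOT G2=NOT 1=0 -> 010
Step 2: G0=0(const) G1=G0=0 G2=NOT G2=NOT 0=1 -> 001
Step 3: G0=0(const) G1=G0=0 G2=NOT G2=NOT 1=0 -> 000
Step 4: G0=0(const) G1=G0=0 G2=NOT G2=NOT 0=1 -> 001
Cycle of length 2 starting at step 2 -> no fixed point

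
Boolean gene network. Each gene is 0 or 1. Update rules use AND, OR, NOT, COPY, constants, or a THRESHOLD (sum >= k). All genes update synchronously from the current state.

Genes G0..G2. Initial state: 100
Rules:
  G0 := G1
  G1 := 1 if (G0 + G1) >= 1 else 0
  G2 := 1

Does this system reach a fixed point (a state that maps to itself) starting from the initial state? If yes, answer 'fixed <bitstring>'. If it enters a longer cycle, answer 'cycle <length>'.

Answer: fixed 111

Derivation:
Step 0: 100
Step 1: G0=G1=0 G1=(1+0>=1)=1 G2=1(const) -> 011
Step 2: G0=G1=1 G1=(0+1>=1)=1 G2=1(const) -> 111
Step 3: G0=G1=1 G1=(1+1>=1)=1 G2=1(const) -> 111
Fixed point reached at step 2: 111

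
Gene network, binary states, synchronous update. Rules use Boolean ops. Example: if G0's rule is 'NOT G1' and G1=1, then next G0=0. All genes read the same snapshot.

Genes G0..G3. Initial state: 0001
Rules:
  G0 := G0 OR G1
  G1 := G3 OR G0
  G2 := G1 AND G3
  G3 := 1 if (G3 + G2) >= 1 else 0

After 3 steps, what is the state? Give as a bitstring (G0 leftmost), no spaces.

Step 1: G0=G0|G1=0|0=0 G1=G3|G0=1|0=1 G2=G1&G3=0&1=0 G3=(1+0>=1)=1 -> 0101
Step 2: G0=G0|G1=0|1=1 G1=G3|G0=1|0=1 G2=G1&G3=1&1=1 G3=(1+0>=1)=1 -> 1111
Step 3: G0=G0|G1=1|1=1 G1=G3|G0=1|1=1 G2=G1&G3=1&1=1 G3=(1+1>=1)=1 -> 1111

1111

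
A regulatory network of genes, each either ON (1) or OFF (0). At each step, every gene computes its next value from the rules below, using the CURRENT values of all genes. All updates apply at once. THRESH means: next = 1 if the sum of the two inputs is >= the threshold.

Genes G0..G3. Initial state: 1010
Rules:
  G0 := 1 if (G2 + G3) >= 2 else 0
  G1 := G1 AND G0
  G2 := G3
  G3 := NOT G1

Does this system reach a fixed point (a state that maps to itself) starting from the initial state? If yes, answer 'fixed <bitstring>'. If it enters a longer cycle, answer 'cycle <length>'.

Answer: fixed 1011

Derivation:
Step 0: 1010
Step 1: G0=(1+0>=2)=0 G1=G1&G0=0&1=0 G2=G3=0 G3=NOT G1=NOT 0=1 -> 0001
Step 2: G0=(0+1>=2)=0 G1=G1&G0=0&0=0 G2=G3=1 G3=NOT G1=NOT 0=1 -> 0011
Step 3: G0=(1+1>=2)=1 G1=G1&G0=0&0=0 G2=G3=1 G3=NOT G1=NOT 0=1 -> 1011
Step 4: G0=(1+1>=2)=1 G1=G1&G0=0&1=0 G2=G3=1 G3=NOT G1=NOT 0=1 -> 1011
Fixed point reached at step 3: 1011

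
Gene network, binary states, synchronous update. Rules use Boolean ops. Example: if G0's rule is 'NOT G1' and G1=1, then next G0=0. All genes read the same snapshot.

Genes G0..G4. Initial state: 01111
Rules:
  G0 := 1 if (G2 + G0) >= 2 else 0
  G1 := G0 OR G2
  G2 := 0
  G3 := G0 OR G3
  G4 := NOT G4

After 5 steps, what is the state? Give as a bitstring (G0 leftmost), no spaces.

Step 1: G0=(1+0>=2)=0 G1=G0|G2=0|1=1 G2=0(const) G3=G0|G3=0|1=1 G4=NOT G4=NOT 1=0 -> 01010
Step 2: G0=(0+0>=2)=0 G1=G0|G2=0|0=0 G2=0(const) G3=G0|G3=0|1=1 G4=NOT G4=NOT 0=1 -> 00011
Step 3: G0=(0+0>=2)=0 G1=G0|G2=0|0=0 G2=0(const) G3=G0|G3=0|1=1 G4=NOT G4=NOT 1=0 -> 00010
Step 4: G0=(0+0>=2)=0 G1=G0|G2=0|0=0 G2=0(const) G3=G0|G3=0|1=1 G4=NOT G4=NOT 0=1 -> 00011
Step 5: G0=(0+0>=2)=0 G1=G0|G2=0|0=0 G2=0(const) G3=G0|G3=0|1=1 G4=NOT G4=NOT 1=0 -> 00010

00010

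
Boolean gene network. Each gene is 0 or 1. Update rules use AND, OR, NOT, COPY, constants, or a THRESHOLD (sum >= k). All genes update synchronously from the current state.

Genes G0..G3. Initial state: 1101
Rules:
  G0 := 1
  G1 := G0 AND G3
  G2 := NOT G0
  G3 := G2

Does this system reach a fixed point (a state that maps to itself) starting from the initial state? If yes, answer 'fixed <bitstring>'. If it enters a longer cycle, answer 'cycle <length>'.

Answer: fixed 1000

Derivation:
Step 0: 1101
Step 1: G0=1(const) G1=G0&G3=1&1=1 G2=NOT G0=NOT 1=0 G3=G2=0 -> 1100
Step 2: G0=1(const) G1=G0&G3=1&0=0 G2=NOT G0=NOT 1=0 G3=G2=0 -> 1000
Step 3: G0=1(const) G1=G0&G3=1&0=0 G2=NOT G0=NOT 1=0 G3=G2=0 -> 1000
Fixed point reached at step 2: 1000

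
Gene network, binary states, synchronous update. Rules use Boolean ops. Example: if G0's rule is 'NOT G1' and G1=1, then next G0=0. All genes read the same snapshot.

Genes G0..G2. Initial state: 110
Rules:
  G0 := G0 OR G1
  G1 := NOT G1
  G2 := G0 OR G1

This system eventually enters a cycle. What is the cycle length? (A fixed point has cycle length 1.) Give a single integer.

Step 0: 110
Step 1: G0=G0|G1=1|1=1 G1=NOT G1=NOT 1=0 G2=G0|G1=1|1=1 -> 101
Step 2: G0=G0|G1=1|0=1 G1=NOT G1=NOT 0=1 G2=G0|G1=1|0=1 -> 111
Step 3: G0=G0|G1=1|1=1 G1=NOT G1=NOT 1=0 G2=G0|G1=1|1=1 -> 101
State from step 3 equals state from step 1 -> cycle length 2

Answer: 2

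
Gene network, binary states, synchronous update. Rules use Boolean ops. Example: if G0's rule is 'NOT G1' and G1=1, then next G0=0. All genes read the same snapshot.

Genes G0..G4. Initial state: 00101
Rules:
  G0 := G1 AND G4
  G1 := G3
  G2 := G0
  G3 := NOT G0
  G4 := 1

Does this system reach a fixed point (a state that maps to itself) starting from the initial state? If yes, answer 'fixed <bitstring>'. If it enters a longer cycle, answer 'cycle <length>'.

Step 0: 00101
Step 1: G0=G1&G4=0&1=0 G1=G3=0 G2=G0=0 G3=NOT G0=NOT 0=1 G4=1(const) -> 00011
Step 2: G0=G1&G4=0&1=0 G1=G3=1 G2=G0=0 G3=NOT G0=NOT 0=1 G4=1(const) -> 01011
Step 3: G0=G1&G4=1&1=1 G1=G3=1 G2=G0=0 G3=NOT G0=NOT 0=1 G4=1(const) -> 11011
Step 4: G0=G1&G4=1&1=1 G1=G3=1 G2=G0=1 G3=NOT G0=NOT 1=0 G4=1(const) -> 11101
Step 5: G0=G1&G4=1&1=1 G1=G3=0 G2=G0=1 G3=NOT G0=NOT 1=0 G4=1(const) -> 10101
Step 6: G0=G1&G4=0&1=0 G1=G3=0 G2=G0=1 G3=NOT G0=NOT 1=0 G4=1(const) -> 00101
Cycle of length 6 starting at step 0 -> no fixed point

Answer: cycle 6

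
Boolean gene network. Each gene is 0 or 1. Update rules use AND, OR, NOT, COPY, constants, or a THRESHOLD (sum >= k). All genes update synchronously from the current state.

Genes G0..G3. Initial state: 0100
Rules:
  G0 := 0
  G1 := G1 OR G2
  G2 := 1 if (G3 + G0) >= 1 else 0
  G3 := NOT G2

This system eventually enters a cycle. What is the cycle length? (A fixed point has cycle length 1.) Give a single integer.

Answer: 4

Derivation:
Step 0: 0100
Step 1: G0=0(const) G1=G1|G2=1|0=1 G2=(0+0>=1)=0 G3=NOT G2=NOT 0=1 -> 0101
Step 2: G0=0(const) G1=G1|G2=1|0=1 G2=(1+0>=1)=1 G3=NOT G2=NOT 0=1 -> 0111
Step 3: G0=0(const) G1=G1|G2=1|1=1 G2=(1+0>=1)=1 G3=NOT G2=NOT 1=0 -> 0110
Step 4: G0=0(const) G1=G1|G2=1|1=1 G2=(0+0>=1)=0 G3=NOT G2=NOT 1=0 -> 0100
State from step 4 equals state from step 0 -> cycle length 4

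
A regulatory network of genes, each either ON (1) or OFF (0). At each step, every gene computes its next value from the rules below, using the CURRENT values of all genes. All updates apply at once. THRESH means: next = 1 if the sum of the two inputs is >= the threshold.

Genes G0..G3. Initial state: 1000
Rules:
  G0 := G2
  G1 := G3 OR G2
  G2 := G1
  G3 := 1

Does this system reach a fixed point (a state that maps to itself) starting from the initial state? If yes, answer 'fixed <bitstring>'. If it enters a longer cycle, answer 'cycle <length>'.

Answer: fixed 1111

Derivation:
Step 0: 1000
Step 1: G0=G2=0 G1=G3|G2=0|0=0 G2=G1=0 G3=1(const) -> 0001
Step 2: G0=G2=0 G1=G3|G2=1|0=1 G2=G1=0 G3=1(const) -> 0101
Step 3: G0=G2=0 G1=G3|G2=1|0=1 G2=G1=1 G3=1(const) -> 0111
Step 4: G0=G2=1 G1=G3|G2=1|1=1 G2=G1=1 G3=1(const) -> 1111
Step 5: G0=G2=1 G1=G3|G2=1|1=1 G2=G1=1 G3=1(const) -> 1111
Fixed point reached at step 4: 1111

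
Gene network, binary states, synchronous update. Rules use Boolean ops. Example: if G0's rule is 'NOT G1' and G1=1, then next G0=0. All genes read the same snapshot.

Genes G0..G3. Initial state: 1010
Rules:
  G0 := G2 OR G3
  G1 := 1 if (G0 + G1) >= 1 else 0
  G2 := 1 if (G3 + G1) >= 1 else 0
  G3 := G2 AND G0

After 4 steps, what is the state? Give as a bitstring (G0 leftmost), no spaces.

Step 1: G0=G2|G3=1|0=1 G1=(1+0>=1)=1 G2=(0+0>=1)=0 G3=G2&G0=1&1=1 -> 1101
Step 2: G0=G2|G3=0|1=1 G1=(1+1>=1)=1 G2=(1+1>=1)=1 G3=G2&G0=0&1=0 -> 1110
Step 3: G0=G2|G3=1|0=1 G1=(1+1>=1)=1 G2=(0+1>=1)=1 G3=G2&G0=1&1=1 -> 1111
Step 4: G0=G2|G3=1|1=1 G1=(1+1>=1)=1 G2=(1+1>=1)=1 G3=G2&G0=1&1=1 -> 1111

1111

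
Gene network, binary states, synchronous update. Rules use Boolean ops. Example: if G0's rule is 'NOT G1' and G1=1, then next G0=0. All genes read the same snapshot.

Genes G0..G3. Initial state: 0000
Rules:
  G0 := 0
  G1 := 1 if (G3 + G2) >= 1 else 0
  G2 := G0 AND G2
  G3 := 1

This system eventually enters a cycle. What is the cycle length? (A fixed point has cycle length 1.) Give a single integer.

Step 0: 0000
Step 1: G0=0(const) G1=(0+0>=1)=0 G2=G0&G2=0&0=0 G3=1(const) -> 0001
Step 2: G0=0(const) G1=(1+0>=1)=1 G2=G0&G2=0&0=0 G3=1(const) -> 0101
Step 3: G0=0(const) G1=(1+0>=1)=1 G2=G0&G2=0&0=0 G3=1(const) -> 0101
State from step 3 equals state from step 2 -> cycle length 1

Answer: 1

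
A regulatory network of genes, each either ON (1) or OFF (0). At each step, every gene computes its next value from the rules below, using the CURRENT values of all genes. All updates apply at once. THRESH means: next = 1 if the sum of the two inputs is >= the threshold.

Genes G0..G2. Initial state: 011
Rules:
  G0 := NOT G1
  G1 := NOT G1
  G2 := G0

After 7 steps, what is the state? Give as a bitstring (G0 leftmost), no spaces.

Step 1: G0=NOT G1=NOT 1=0 G1=NOT G1=NOT 1=0 G2=G0=0 -> 000
Step 2: G0=NOT G1=NOT 0=1 G1=NOT G1=NOT 0=1 G2=G0=0 -> 110
Step 3: G0=NOT G1=NOT 1=0 G1=NOT G1=NOT 1=0 G2=G0=1 -> 001
Step 4: G0=NOT G1=NOT 0=1 G1=NOT G1=NOT 0=1 G2=G0=0 -> 110
Step 5: G0=NOT G1=NOT 1=0 G1=NOT G1=NOT 1=0 G2=G0=1 -> 001
Step 6: G0=NOT G1=NOT 0=1 G1=NOT G1=NOT 0=1 G2=G0=0 -> 110
Step 7: G0=NOT G1=NOT 1=0 G1=NOT G1=NOT 1=0 G2=G0=1 -> 001

001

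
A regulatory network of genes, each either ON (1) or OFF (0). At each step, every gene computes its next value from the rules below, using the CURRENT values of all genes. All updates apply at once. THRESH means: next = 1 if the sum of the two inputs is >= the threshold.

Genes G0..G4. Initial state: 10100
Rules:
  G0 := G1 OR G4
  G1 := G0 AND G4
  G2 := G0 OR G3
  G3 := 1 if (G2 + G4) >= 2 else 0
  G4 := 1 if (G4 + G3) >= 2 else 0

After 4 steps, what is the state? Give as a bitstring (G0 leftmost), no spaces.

Step 1: G0=G1|G4=0|0=0 G1=G0&G4=1&0=0 G2=G0|G3=1|0=1 G3=(1+0>=2)=0 G4=(0+0>=2)=0 -> 00100
Step 2: G0=G1|G4=0|0=0 G1=G0&G4=0&0=0 G2=G0|G3=0|0=0 G3=(1+0>=2)=0 G4=(0+0>=2)=0 -> 00000
Step 3: G0=G1|G4=0|0=0 G1=G0&G4=0&0=0 G2=G0|G3=0|0=0 G3=(0+0>=2)=0 G4=(0+0>=2)=0 -> 00000
Step 4: G0=G1|G4=0|0=0 G1=G0&G4=0&0=0 G2=G0|G3=0|0=0 G3=(0+0>=2)=0 G4=(0+0>=2)=0 -> 00000

00000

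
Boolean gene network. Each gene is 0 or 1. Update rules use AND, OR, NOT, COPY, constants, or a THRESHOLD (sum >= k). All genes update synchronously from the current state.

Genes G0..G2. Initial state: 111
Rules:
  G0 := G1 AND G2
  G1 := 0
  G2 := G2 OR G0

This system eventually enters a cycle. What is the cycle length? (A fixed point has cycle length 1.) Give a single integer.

Step 0: 111
Step 1: G0=G1&G2=1&1=1 G1=0(const) G2=G2|G0=1|1=1 -> 101
Step 2: G0=G1&G2=0&1=0 G1=0(const) G2=G2|G0=1|1=1 -> 001
Step 3: G0=G1&G2=0&1=0 G1=0(const) G2=G2|G0=1|0=1 -> 001
State from step 3 equals state from step 2 -> cycle length 1

Answer: 1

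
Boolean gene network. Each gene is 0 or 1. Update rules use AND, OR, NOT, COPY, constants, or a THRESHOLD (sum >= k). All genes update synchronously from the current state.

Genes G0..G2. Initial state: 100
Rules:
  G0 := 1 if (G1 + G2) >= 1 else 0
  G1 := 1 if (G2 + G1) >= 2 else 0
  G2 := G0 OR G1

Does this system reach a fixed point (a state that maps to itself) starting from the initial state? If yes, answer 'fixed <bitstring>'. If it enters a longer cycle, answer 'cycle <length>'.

Answer: cycle 2

Derivation:
Step 0: 100
Step 1: G0=(0+0>=1)=0 G1=(0+0>=2)=0 G2=G0|G1=1|0=1 -> 001
Step 2: G0=(0+1>=1)=1 G1=(1+0>=2)=0 G2=G0|G1=0|0=0 -> 100
Cycle of length 2 starting at step 0 -> no fixed point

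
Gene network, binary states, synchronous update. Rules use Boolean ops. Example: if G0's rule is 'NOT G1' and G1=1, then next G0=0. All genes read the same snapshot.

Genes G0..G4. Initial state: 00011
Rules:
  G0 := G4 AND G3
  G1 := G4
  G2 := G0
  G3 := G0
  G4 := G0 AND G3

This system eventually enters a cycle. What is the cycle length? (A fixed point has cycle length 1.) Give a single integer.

Answer: 1

Derivation:
Step 0: 00011
Step 1: G0=G4&G3=1&1=1 G1=G4=1 G2=G0=0 G3=G0=0 G4=G0&G3=0&1=0 -> 11000
Step 2: G0=G4&G3=0&0=0 G1=G4=0 G2=G0=1 G3=G0=1 G4=G0&G3=1&0=0 -> 00110
Step 3: G0=G4&G3=0&1=0 G1=G4=0 G2=G0=0 G3=G0=0 G4=G0&G3=0&1=0 -> 00000
Step 4: G0=G4&G3=0&0=0 G1=G4=0 G2=G0=0 G3=G0=0 G4=G0&G3=0&0=0 -> 00000
State from step 4 equals state from step 3 -> cycle length 1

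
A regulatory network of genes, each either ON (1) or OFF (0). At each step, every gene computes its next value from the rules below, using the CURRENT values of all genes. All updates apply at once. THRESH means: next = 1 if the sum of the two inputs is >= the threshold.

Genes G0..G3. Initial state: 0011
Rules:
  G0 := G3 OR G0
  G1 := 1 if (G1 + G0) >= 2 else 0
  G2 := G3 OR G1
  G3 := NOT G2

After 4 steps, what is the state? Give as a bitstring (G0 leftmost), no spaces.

Step 1: G0=G3|G0=1|0=1 G1=(0+0>=2)=0 G2=G3|G1=1|0=1 G3=NOT G2=NOT 1=0 -> 1010
Step 2: G0=G3|G0=0|1=1 G1=(0+1>=2)=0 G2=G3|G1=0|0=0 G3=NOT G2=NOT 1=0 -> 1000
Step 3: G0=G3|G0=0|1=1 G1=(0+1>=2)=0 G2=G3|G1=0|0=0 G3=NOT G2=NOT 0=1 -> 1001
Step 4: G0=G3|G0=1|1=1 G1=(0+1>=2)=0 G2=G3|G1=1|0=1 G3=NOT G2=NOT 0=1 -> 1011

1011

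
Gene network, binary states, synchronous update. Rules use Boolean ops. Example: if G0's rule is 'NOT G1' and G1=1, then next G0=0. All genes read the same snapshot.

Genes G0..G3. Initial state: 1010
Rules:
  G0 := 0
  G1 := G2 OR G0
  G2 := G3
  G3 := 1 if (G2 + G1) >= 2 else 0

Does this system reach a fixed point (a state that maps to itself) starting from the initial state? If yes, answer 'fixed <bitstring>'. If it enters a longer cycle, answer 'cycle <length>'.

Answer: fixed 0000

Derivation:
Step 0: 1010
Step 1: G0=0(const) G1=G2|G0=1|1=1 G2=G3=0 G3=(1+0>=2)=0 -> 0100
Step 2: G0=0(const) G1=G2|G0=0|0=0 G2=G3=0 G3=(0+1>=2)=0 -> 0000
Step 3: G0=0(const) G1=G2|G0=0|0=0 G2=G3=0 G3=(0+0>=2)=0 -> 0000
Fixed point reached at step 2: 0000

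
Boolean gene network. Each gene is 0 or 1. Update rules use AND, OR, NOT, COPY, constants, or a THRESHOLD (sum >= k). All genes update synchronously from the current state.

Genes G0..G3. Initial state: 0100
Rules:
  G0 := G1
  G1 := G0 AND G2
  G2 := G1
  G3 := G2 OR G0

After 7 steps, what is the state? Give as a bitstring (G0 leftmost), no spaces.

Step 1: G0=G1=1 G1=G0&G2=0&0=0 G2=G1=1 G3=G2|G0=0|0=0 -> 1010
Step 2: G0=G1=0 G1=G0&G2=1&1=1 G2=G1=0 G3=G2|G0=1|1=1 -> 0101
Step 3: G0=G1=1 G1=G0&G2=0&0=0 G2=G1=1 G3=G2|G0=0|0=0 -> 1010
Step 4: G0=G1=0 G1=G0&G2=1&1=1 G2=G1=0 G3=G2|G0=1|1=1 -> 0101
Step 5: G0=G1=1 G1=G0&G2=0&0=0 G2=G1=1 G3=G2|G0=0|0=0 -> 1010
Step 6: G0=G1=0 G1=G0&G2=1&1=1 G2=G1=0 G3=G2|G0=1|1=1 -> 0101
Step 7: G0=G1=1 G1=G0&G2=0&0=0 G2=G1=1 G3=G2|G0=0|0=0 -> 1010

1010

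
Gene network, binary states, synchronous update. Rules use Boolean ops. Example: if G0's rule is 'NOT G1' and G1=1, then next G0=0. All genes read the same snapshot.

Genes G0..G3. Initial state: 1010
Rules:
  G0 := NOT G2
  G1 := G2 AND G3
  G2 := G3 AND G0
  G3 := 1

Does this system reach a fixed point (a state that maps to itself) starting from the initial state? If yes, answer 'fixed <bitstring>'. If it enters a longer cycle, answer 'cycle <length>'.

Step 0: 1010
Step 1: G0=NOT G2=NOT 1=0 G1=G2&G3=1&0=0 G2=G3&G0=0&1=0 G3=1(const) -> 0001
Step 2: G0=NOT G2=NOT 0=1 G1=G2&G3=0&1=0 G2=G3&G0=1&0=0 G3=1(const) -> 1001
Step 3: G0=NOT G2=NOT 0=1 G1=G2&G3=0&1=0 G2=G3&G0=1&1=1 G3=1(const) -> 1011
Step 4: G0=NOT G2=NOT 1=0 G1=G2&G3=1&1=1 G2=G3&G0=1&1=1 G3=1(const) -> 0111
Step 5: G0=NOT G2=NOT 1=0 G1=G2&G3=1&1=1 G2=G3&G0=1&0=0 G3=1(const) -> 0101
Step 6: G0=NOT G2=NOT 0=1 G1=G2&G3=0&1=0 G2=G3&G0=1&0=0 G3=1(const) -> 1001
Cycle of length 4 starting at step 2 -> no fixed point

Answer: cycle 4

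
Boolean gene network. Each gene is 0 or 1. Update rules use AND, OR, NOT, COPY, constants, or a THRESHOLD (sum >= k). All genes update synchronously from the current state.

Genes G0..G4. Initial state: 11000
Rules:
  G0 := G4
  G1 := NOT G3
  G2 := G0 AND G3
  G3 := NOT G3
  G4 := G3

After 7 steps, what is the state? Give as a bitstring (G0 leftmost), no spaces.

Step 1: G0=G4=0 G1=NOT G3=NOT 0=1 G2=G0&G3=1&0=0 G3=NOT G3=NOT 0=1 G4=G3=0 -> 01010
Step 2: G0=G4=0 G1=NOT G3=NOT 1=0 G2=G0&G3=0&1=0 G3=NOT G3=NOT 1=0 G4=G3=1 -> 00001
Step 3: G0=G4=1 G1=NOT G3=NOT 0=1 G2=G0&G3=0&0=0 G3=NOT G3=NOT 0=1 G4=G3=0 -> 11010
Step 4: G0=G4=0 G1=NOT G3=NOT 1=0 G2=G0&G3=1&1=1 G3=NOT G3=NOT 1=0 G4=G3=1 -> 00101
Step 5: G0=G4=1 G1=NOT G3=NOT 0=1 G2=G0&G3=0&0=0 G3=NOT G3=NOT 0=1 G4=G3=0 -> 11010
Step 6: G0=G4=0 G1=NOT G3=NOT 1=0 G2=G0&G3=1&1=1 G3=NOT G3=NOT 1=0 G4=G3=1 -> 00101
Step 7: G0=G4=1 G1=NOT G3=NOT 0=1 G2=G0&G3=0&0=0 G3=NOT G3=NOT 0=1 G4=G3=0 -> 11010

11010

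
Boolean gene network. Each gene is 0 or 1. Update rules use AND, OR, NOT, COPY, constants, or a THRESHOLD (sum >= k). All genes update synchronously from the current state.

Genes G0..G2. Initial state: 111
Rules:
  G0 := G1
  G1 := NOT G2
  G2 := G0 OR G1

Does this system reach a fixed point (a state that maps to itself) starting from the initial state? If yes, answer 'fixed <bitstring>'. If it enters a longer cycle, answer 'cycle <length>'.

Answer: cycle 5

Derivation:
Step 0: 111
Step 1: G0=G1=1 G1=NOT G2=NOT 1=0 G2=G0|G1=1|1=1 -> 101
Step 2: G0=G1=0 G1=NOT G2=NOT 1=0 G2=G0|G1=1|0=1 -> 001
Step 3: G0=G1=0 G1=NOT G2=NOT 1=0 G2=G0|G1=0|0=0 -> 000
Step 4: G0=G1=0 G1=NOT G2=NOT 0=1 G2=G0|G1=0|0=0 -> 010
Step 5: G0=G1=1 G1=NOT G2=NOT 0=1 G2=G0|G1=0|1=1 -> 111
Cycle of length 5 starting at step 0 -> no fixed point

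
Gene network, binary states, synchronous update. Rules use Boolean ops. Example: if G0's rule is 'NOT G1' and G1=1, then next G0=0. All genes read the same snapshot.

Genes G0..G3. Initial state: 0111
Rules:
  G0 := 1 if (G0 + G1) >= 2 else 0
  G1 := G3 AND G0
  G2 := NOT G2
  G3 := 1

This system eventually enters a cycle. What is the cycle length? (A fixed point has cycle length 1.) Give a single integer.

Step 0: 0111
Step 1: G0=(0+1>=2)=0 G1=G3&G0=1&0=0 G2=NOT G2=NOT 1=0 G3=1(const) -> 0001
Step 2: G0=(0+0>=2)=0 G1=G3&G0=1&0=0 G2=NOT G2=NOT 0=1 G3=1(const) -> 0011
Step 3: G0=(0+0>=2)=0 G1=G3&G0=1&0=0 G2=NOT G2=NOT 1=0 G3=1(const) -> 0001
State from step 3 equals state from step 1 -> cycle length 2

Answer: 2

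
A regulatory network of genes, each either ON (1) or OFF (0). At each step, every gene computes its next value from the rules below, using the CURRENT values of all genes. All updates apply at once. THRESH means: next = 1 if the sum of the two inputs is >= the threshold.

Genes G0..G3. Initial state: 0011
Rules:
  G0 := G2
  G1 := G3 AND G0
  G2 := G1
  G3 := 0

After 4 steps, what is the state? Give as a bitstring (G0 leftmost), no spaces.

Step 1: G0=G2=1 G1=G3&G0=1&0=0 G2=G1=0 G3=0(const) -> 1000
Step 2: G0=G2=0 G1=G3&G0=0&1=0 G2=G1=0 G3=0(const) -> 0000
Step 3: G0=G2=0 G1=G3&G0=0&0=0 G2=G1=0 G3=0(const) -> 0000
Step 4: G0=G2=0 G1=G3&G0=0&0=0 G2=G1=0 G3=0(const) -> 0000

0000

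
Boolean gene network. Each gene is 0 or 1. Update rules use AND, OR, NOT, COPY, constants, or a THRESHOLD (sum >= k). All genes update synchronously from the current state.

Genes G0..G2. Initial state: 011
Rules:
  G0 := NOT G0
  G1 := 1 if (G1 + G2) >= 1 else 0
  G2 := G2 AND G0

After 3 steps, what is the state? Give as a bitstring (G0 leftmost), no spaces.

Step 1: G0=NOT G0=NOT 0=1 G1=(1+1>=1)=1 G2=G2&G0=1&0=0 -> 110
Step 2: G0=NOT G0=NOT 1=0 G1=(1+0>=1)=1 G2=G2&G0=0&1=0 -> 010
Step 3: G0=NOT G0=NOT 0=1 G1=(1+0>=1)=1 G2=G2&G0=0&0=0 -> 110

110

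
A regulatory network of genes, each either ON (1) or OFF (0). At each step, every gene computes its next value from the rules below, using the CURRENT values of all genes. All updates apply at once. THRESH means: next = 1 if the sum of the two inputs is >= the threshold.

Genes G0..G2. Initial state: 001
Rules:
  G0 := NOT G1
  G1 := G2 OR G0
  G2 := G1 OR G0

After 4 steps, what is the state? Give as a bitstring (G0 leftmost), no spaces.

Step 1: G0=NOT G1=NOT 0=1 G1=G2|G0=1|0=1 G2=G1|G0=0|0=0 -> 110
Step 2: G0=NOT G1=NOT 1=0 G1=G2|G0=0|1=1 G2=G1|G0=1|1=1 -> 011
Step 3: G0=NOT G1=NOT 1=0 G1=G2|G0=1|0=1 G2=G1|G0=1|0=1 -> 011
Step 4: G0=NOT G1=NOT 1=0 G1=G2|G0=1|0=1 G2=G1|G0=1|0=1 -> 011

011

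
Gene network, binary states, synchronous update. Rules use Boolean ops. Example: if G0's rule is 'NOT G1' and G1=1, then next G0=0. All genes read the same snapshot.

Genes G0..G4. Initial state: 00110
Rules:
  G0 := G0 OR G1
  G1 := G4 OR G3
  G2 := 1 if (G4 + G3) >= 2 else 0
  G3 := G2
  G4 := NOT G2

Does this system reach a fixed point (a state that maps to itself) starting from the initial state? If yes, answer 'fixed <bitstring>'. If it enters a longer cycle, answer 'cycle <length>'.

Step 0: 00110
Step 1: G0=G0|G1=0|0=0 G1=G4|G3=0|1=1 G2=(0+1>=2)=0 G3=G2=1 G4=NOT G2=NOT 1=0 -> 01010
Step 2: G0=G0|G1=0|1=1 G1=G4|G3=0|1=1 G2=(0+1>=2)=0 G3=G2=0 G4=NOT G2=NOT 0=1 -> 11001
Step 3: G0=G0|G1=1|1=1 G1=G4|G3=1|0=1 G2=(1+0>=2)=0 G3=G2=0 G4=NOT G2=NOT 0=1 -> 11001
Fixed point reached at step 2: 11001

Answer: fixed 11001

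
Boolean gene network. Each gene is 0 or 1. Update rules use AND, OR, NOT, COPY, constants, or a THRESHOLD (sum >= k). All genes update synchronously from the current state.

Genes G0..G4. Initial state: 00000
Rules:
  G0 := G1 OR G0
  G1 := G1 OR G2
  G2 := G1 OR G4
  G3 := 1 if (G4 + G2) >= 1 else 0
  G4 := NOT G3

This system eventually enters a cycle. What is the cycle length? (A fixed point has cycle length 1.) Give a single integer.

Answer: 1

Derivation:
Step 0: 00000
Step 1: G0=G1|G0=0|0=0 G1=G1|G2=0|0=0 G2=G1|G4=0|0=0 G3=(0+0>=1)=0 G4=NOT G3=NOT 0=1 -> 00001
Step 2: G0=G1|G0=0|0=0 G1=G1|G2=0|0=0 G2=G1|G4=0|1=1 G3=(1+0>=1)=1 G4=NOT G3=NOT 0=1 -> 00111
Step 3: G0=G1|G0=0|0=0 G1=G1|G2=0|1=1 G2=G1|G4=0|1=1 G3=(1+1>=1)=1 G4=NOT G3=NOT 1=0 -> 01110
Step 4: G0=G1|G0=1|0=1 G1=G1|G2=1|1=1 G2=G1|G4=1|0=1 G3=(0+1>=1)=1 G4=NOT G3=NOT 1=0 -> 11110
Step 5: G0=G1|G0=1|1=1 G1=G1|G2=1|1=1 G2=G1|G4=1|0=1 G3=(0+1>=1)=1 G4=NOT G3=NOT 1=0 -> 11110
State from step 5 equals state from step 4 -> cycle length 1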